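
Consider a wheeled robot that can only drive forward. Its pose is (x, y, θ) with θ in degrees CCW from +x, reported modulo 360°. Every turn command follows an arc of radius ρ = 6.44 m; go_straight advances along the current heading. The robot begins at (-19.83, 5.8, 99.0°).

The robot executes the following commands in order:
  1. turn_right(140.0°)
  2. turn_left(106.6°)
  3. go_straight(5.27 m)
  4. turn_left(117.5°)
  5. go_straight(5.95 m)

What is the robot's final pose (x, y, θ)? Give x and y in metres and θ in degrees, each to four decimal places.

(-9.1317, 27.4362, 183.1000°)

set_pose: (x, y, θ) = (-19.8300, 5.8000, 99.0000°), ρ = 6.44
turn_right(140.0°): centre at ρ to the right, rotate −140.0° → (-9.2443, 11.6678, -41.0000° ≡ 319.0000°)
turn_left(106.6°): centre at ρ to the left, rotate +106.6° → (0.8456, 13.8677, 425.6000° ≡ 65.6000°)
go_straight(5.27): x += 5.27·cos θ, y += 5.27·sin θ → (3.0226, 18.6670, 65.6000°)
turn_left(117.5°): centre at ρ to the left, rotate +117.5° → (-3.1905, 27.7580, 183.1000°)
go_straight(5.95): x += 5.95·cos θ, y += 5.95·sin θ → (-9.1317, 27.4362, 183.1000°)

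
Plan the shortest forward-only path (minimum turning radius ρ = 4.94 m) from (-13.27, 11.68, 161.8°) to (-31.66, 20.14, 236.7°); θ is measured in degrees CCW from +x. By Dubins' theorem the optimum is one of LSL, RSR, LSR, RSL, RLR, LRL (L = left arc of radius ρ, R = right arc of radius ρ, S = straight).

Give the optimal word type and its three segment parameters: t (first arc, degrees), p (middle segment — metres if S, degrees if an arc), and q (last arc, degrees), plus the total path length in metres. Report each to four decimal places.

RSL: t = 24.2108°, p = 12.3801 m, q = 99.1108°, L = 23.0128 m

Let ψ = atan2(Δy, Δx) = atan2(8.46, -18.39) = 155.2960° be the start→goal bearing.
Normalize: d = |goal − start| / ρ = 20.242621/4.94 = 4.097697, α = (θ_start − ψ) mod 360° = 6.5040° = 0.113516 rad, β = (θ_goal − ψ) mod 360° = 81.4040° = 1.420767 rad.
Common terms: sin α = 0.113272, cos α = 0.993564, sin β = 0.988767, cos β = 0.149467, cos(α−β) = 0.260505, d² = 16.791117. Work in radians in the unit-radius frame; every candidate has L = ρ·(t + p + q).
LSL: p² = 2 + d² − 2cos(α−β) + 2d(sin α − sin β) = 11.095085; p = √p² = 3.330929; φ = atan2(cos β − cos α, d + sin α − sin β) = -0.256206 rad; t = (φ − α) mod 2π = 5.913464 rad, q = (β − φ) mod 2π = 1.676973 rad → L = 4.94·(5.913464 + 3.330929 + 1.676973) = 4.94·10.921365 = 53.951546 m
RSR: p² = 2 + d² − 2cos(α−β) + 2d(sin β − sin α) = 25.445131; p = √p² = 5.044317; φ = atan2(cos α − cos β, d − sin α + sin β) = 0.168127 rad; t = (α − φ) mod 2π = 6.228574 rad, q = (φ − β) mod 2π = 5.030545 rad → L = 4.94·(6.228574 + 5.044317 + 5.030545) = 4.94·16.303436 = 80.538972 m
LSR: p² = d² − 2 + 2cos(α−β) + 2d(sin α + sin β) = 24.343768; p = √p² = 4.933940; φ = atan2(−cos α − cos β, d + sin α + sin β) − atan2(−2, p) = 0.168731 rad; t = (φ − α) mod 2π = 0.055216 rad, q = (φ − β) mod 2π = 5.031149 rad → L = 4.94·(0.055216 + 4.933940 + 5.031149) = 4.94·10.020306 = 49.500309 m
RSL: p² = d² − 2 + 2cos(α−β) − 2d(sin α + sin β) = 6.280484; p = √p² = 2.506089; φ = atan2(cos α + cos β, d − sin α − sin β) − atan2(2, p) = -0.309043 rad; t = (α − φ) mod 2π = 0.422559 rad, q = (β − φ) mod 2π = 1.729810 rad → L = 4.94·(0.422559 + 2.506089 + 1.729810) = 4.94·4.658458 = 23.012784 m
RLR: c = (6 − d² + 2cos(α−β) + 2d(sin α − sin β))/8 = -2.180641, |c| > 1 → infeasible
LRL: c = (6 − d² + 2cos(α−β) − 2d(sin α − sin β))/8 = -0.386886; p = 2π − arccos c = 4.315137 rad; φ = atan2(cos β − cos α, d + sin α − sin β) = -0.256206 rad; t = (φ − α + p/2) mod 2π = 1.787847 rad, q = (β − α − t + p) mod 2π = 3.834542 rad → L = 4.94·(1.787847 + 4.315137 + 3.834542) = 4.94·9.937526 = 49.091378 m
Shortest: RSL with L = 23.012784 m ≈ 23.0128 m
Convert RSL to answer units (arcs ×180/π): t = 0.422559·180/π = 24.2108°, p = ρ·p = 4.94·2.506089 = 12.3801 m, q = 1.729810·180/π = 99.1108°, L = 23.0128 m.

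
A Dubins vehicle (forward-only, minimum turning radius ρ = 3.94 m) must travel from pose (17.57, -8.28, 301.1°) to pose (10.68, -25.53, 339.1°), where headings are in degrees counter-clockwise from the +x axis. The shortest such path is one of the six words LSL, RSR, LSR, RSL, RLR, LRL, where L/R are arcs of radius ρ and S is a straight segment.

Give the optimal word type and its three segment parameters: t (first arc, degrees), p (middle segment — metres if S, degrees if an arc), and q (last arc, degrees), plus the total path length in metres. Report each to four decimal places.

RSL: t = 83.6945°, p = 8.6831 m, q = 121.6945°, L = 22.8069 m

Let ψ = atan2(Δy, Δx) = atan2(-17.25, -6.89) = -111.7728° be the start→goal bearing.
Normalize: d = |goal − start| / ρ = 18.575107/3.94 = 4.714494, α = (θ_start − ψ) mod 360° = 52.8728° = 0.922804 rad, β = (θ_goal − ψ) mod 360° = 90.8728° = 1.586029 rad.
Common terms: sin α = 0.797297, cos α = 0.603587, sin β = 0.999884, cos β = -0.015232, cos(α−β) = 0.788011, d² = 22.226455. Work in radians in the unit-radius frame; every candidate has L = ρ·(t + p + q).
LSL: p² = 2 + d² − 2cos(α−β) + 2d(sin α − sin β) = 20.740245; p = √p² = 4.554146; φ = atan2(cos β − cos α, d + sin α − sin β) = -0.136302 rad; t = (φ − α) mod 2π = 5.224079 rad, q = (β − φ) mod 2π = 1.722331 rad → L = 3.94·(5.224079 + 4.554146 + 1.722331) = 3.94·11.500556 = 45.312192 m
RSR: p² = 2 + d² − 2cos(α−β) + 2d(sin β − sin α) = 24.560622; p = √p² = 4.955867; φ = atan2(cos α − cos β, d − sin α + sin β) = 0.125193 rad; t = (α − φ) mod 2π = 0.797611 rad, q = (φ − β) mod 2π = 4.822349 rad → L = 3.94·(0.797611 + 4.955867 + 4.822349) = 3.94·10.575828 = 41.668761 m
LSR: p² = d² − 2 + 2cos(α−β) + 2d(sin α + sin β) = 38.748077; p = √p² = 6.224795; φ = atan2(−cos α − cos β, d + sin α + sin β) − atan2(−2, p) = 0.220769 rad; t = (φ − α) mod 2π = 5.581150 rad, q = (φ − β) mod 2π = 4.917925 rad → L = 3.94·(5.581150 + 6.224795 + 4.917925) = 3.94·16.723870 = 65.892049 m
RSL: p² = d² − 2 + 2cos(α−β) − 2d(sin α + sin β) = 4.856877; p = √p² = 2.203832; φ = atan2(cos α + cos β, d − sin α − sin β) − atan2(2, p) = -0.537941 rad; t = (α − φ) mod 2π = 1.460745 rad, q = (β − φ) mod 2π = 2.123970 rad → L = 3.94·(1.460745 + 2.203832 + 2.123970) = 3.94·5.788548 = 22.806879 m
RLR: c = (6 − d² + 2cos(α−β) + 2d(sin α − sin β))/8 = -2.070078, |c| > 1 → infeasible
LRL: c = (6 − d² + 2cos(α−β) − 2d(sin α − sin β))/8 = -1.592531, |c| > 1 → infeasible
Shortest: RSL with L = 22.806879 m ≈ 22.8069 m
Convert RSL to answer units (arcs ×180/π): t = 1.460745·180/π = 83.6945°, p = ρ·p = 3.94·2.203832 = 8.6831 m, q = 2.123970·180/π = 121.6945°, L = 22.8069 m.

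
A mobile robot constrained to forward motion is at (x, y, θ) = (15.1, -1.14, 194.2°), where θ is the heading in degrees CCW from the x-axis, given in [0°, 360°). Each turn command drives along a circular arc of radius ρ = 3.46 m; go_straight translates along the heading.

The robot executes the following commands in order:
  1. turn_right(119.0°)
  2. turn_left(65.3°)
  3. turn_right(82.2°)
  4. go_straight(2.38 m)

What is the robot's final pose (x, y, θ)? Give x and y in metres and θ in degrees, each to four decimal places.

set_pose: (x, y, θ) = (15.1000, -1.1400, 194.2000°), ρ = 3.46
turn_right(119.0°): centre at ρ to the right, rotate −119.0° → (10.9060, 3.0981, 75.2000°)
turn_left(65.3°): centre at ρ to the left, rotate +65.3° → (9.7616, 6.6518, 140.5000°)
turn_right(82.2°): centre at ρ to the right, rotate −82.2° → (9.0187, 11.1397, 58.3000°)
go_straight(2.38): x += 2.38·cos θ, y += 2.38·sin θ → (10.2693, 13.1647, 58.3000°)

(10.2693, 13.1647, 58.3000°)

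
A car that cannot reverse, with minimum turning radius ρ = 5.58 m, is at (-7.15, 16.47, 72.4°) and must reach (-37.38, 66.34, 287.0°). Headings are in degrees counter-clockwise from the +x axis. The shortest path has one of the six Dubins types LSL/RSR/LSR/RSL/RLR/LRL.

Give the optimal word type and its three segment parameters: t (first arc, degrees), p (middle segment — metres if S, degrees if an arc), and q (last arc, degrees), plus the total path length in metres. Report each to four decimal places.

LSL: t = 39.0529°, p = 53.5223 m, q = 175.5471°, L = 74.4221 m

Let ψ = atan2(Δy, Δx) = atan2(49.87, -30.23) = 121.2232° be the start→goal bearing.
Normalize: d = |goal − start| / ρ = 58.316977/5.58 = 10.451071, α = (θ_start − ψ) mod 360° = 311.1768° = 5.431059 rad, β = (θ_goal − ψ) mod 360° = 165.7768° = 2.893350 rad.
Common terms: sin α = -0.752682, cos α = 0.658384, sin β = 0.245701, cos β = -0.969346, cos(α−β) = -0.823136, d² = 109.224888. Work in radians in the unit-radius frame; every candidate has L = ρ·(t + p + q).
LSL: p² = 2 + d² − 2cos(α−β) + 2d(sin α − sin β) = 92.002825; p = √p² = 9.591810; φ = atan2(cos β − cos α, d + sin α − sin β) = -0.170525 rad; t = (φ − α) mod 2π = 0.681601 rad, q = (β − φ) mod 2π = 3.063875 rad → L = 5.58·(0.681601 + 9.591810 + 3.063875) = 5.58·13.337287 = 74.422061 m
RSR: p² = 2 + d² − 2cos(α−β) + 2d(sin β − sin α) = 133.739496; p = √p² = 11.564579; φ = atan2(cos α − cos β, d − sin α + sin β) = 0.141220 rad; t = (α − φ) mod 2π = 5.289839 rad, q = (φ − β) mod 2π = 3.531055 rad → L = 5.58·(5.289839 + 11.564579 + 3.531055) = 5.58·20.385473 = 113.750942 m
LSR: p² = d² − 2 + 2cos(α−β) + 2d(sin α + sin β) = 94.981617; p = √p² = 9.745851; φ = atan2(−cos α − cos β, d + sin α + sin β) − atan2(−2, p) = 0.233666 rad; t = (φ − α) mod 2π = 1.085793 rad, q = (φ − β) mod 2π = 3.623501 rad → L = 5.58·(1.085793 + 9.745851 + 3.623501) = 5.58·14.455145 = 80.659709 m
RSL: p² = d² − 2 + 2cos(α−β) − 2d(sin α + sin β) = 116.175613; p = √p² = 10.778479; φ = atan2(cos α + cos β, d − sin α − sin β) − atan2(2, p) = -0.211838 rad; t = (α − φ) mod 2π = 5.642897 rad, q = (β − φ) mod 2π = 3.105188 rad → L = 5.58·(5.642897 + 10.778479 + 3.105188) = 5.58·19.526565 = 108.958231 m
RLR: c = (6 − d² + 2cos(α−β) + 2d(sin α − sin β))/8 = -15.717437, |c| > 1 → infeasible
LRL: c = (6 − d² + 2cos(α−β) − 2d(sin α − sin β))/8 = -10.500353, |c| > 1 → infeasible
Shortest: LSL with L = 74.422061 m ≈ 74.4221 m
Convert LSL to answer units (arcs ×180/π): t = 0.681601·180/π = 39.0529°, p = ρ·p = 5.58·9.591810 = 53.5223 m, q = 3.063875·180/π = 175.5471°, L = 74.4221 m.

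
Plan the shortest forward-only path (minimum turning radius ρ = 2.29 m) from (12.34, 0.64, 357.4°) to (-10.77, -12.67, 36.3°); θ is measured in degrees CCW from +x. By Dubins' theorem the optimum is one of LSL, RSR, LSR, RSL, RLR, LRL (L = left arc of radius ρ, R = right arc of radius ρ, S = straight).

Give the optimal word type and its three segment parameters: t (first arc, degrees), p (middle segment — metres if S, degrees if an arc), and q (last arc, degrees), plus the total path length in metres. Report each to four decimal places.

Let ψ = atan2(Δy, Δx) = atan2(-13.31, -23.11) = -150.0606° be the start→goal bearing.
Normalize: d = |goal − start| / ρ = 26.668862/2.29 = 11.645791, α = (θ_start − ψ) mod 360° = 147.4606° = 2.573673 rad, β = (θ_goal − ψ) mod 360° = 186.3606° = 3.252606 rad.
Common terms: sin α = 0.537880, cos α = -0.843022, sin β = -0.110785, cos β = -0.993844, cos(α−β) = 0.778243, d² = 135.624454. Work in radians in the unit-radius frame; every candidate has L = ρ·(t + p + q).
LSL: p² = 2 + d² − 2cos(α−β) + 2d(sin α − sin β) = 151.176401; p = √p² = 12.295381; φ = atan2(cos β − cos α, d + sin α − sin β) = -0.012267 rad; t = (φ − α) mod 2π = 3.697246 rad, q = (β − φ) mod 2π = 3.264873 rad → L = 2.29·(3.697246 + 12.295381 + 3.264873) = 2.29·19.257500 = 44.099674 m
RSR: p² = 2 + d² − 2cos(α−β) + 2d(sin β − sin α) = 120.959535; p = √p² = 10.998161; φ = atan2(cos α − cos β, d − sin α + sin β) = 0.013714 rad; t = (α − φ) mod 2π = 2.559959 rad, q = (φ − β) mod 2π = 3.044293 rad → L = 2.29·(2.559959 + 10.998161 + 3.044293) = 2.29·16.602413 = 38.019525 m
LSR: p² = d² − 2 + 2cos(α−β) + 2d(sin α + sin β) = 145.128642; p = √p² = 12.046935; φ = atan2(−cos α − cos β, d + sin α + sin β) − atan2(−2, p) = 0.315507 rad; t = (φ − α) mod 2π = 4.025019 rad, q = (φ − β) mod 2π = 3.346086 rad → L = 2.29·(4.025019 + 12.046935 + 3.346086) = 2.29·19.418041 = 44.467313 m
RSL: p² = d² − 2 + 2cos(α−β) − 2d(sin α + sin β) = 125.233239; p = √p² = 11.190766; φ = atan2(cos α + cos β, d − sin α − sin β) − atan2(2, p) = -0.339144 rad; t = (α − φ) mod 2π = 2.912817 rad, q = (β − φ) mod 2π = 3.591750 rad → L = 2.29·(2.912817 + 11.190766 + 3.591750) = 2.29·17.695333 = 40.522312 m
RLR: c = (6 − d² + 2cos(α−β) + 2d(sin α − sin β))/8 = -14.119942, |c| > 1 → infeasible
LRL: c = (6 − d² + 2cos(α−β) − 2d(sin α − sin β))/8 = -17.897050, |c| > 1 → infeasible
Shortest: RSR with L = 38.019525 m ≈ 38.0195 m
Convert RSR to answer units (arcs ×180/π): t = 2.559959·180/π = 146.6748°, p = ρ·p = 2.29·10.998161 = 25.1858 m, q = 3.044293·180/π = 174.4252°, L = 38.0195 m.

RSR: t = 146.6748°, p = 25.1858 m, q = 174.4252°, L = 38.0195 m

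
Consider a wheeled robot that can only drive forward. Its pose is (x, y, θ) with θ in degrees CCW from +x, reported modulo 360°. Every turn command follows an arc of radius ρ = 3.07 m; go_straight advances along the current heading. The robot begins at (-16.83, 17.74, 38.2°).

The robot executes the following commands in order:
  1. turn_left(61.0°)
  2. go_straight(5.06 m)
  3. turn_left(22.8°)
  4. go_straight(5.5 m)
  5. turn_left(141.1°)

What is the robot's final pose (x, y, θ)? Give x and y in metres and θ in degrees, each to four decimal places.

(-25.4998, 30.1806, 263.1000°)

set_pose: (x, y, θ) = (-16.8300, 17.7400, 38.2000°), ρ = 3.07
turn_left(61.0°): centre at ρ to the left, rotate +61.0° → (-15.6980, 20.6434, 99.2000°)
go_straight(5.06): x += 5.06·cos θ, y += 5.06·sin θ → (-16.5070, 25.6383, 99.2000°)
turn_left(22.8°): centre at ρ to the left, rotate +22.8° → (-16.9340, 26.7743, 122.0000°)
go_straight(5.5): x += 5.5·cos θ, y += 5.5·sin θ → (-19.8486, 31.4386, 122.0000°)
turn_left(141.1°): centre at ρ to the left, rotate +141.1° → (-25.4998, 30.1806, 263.1000°)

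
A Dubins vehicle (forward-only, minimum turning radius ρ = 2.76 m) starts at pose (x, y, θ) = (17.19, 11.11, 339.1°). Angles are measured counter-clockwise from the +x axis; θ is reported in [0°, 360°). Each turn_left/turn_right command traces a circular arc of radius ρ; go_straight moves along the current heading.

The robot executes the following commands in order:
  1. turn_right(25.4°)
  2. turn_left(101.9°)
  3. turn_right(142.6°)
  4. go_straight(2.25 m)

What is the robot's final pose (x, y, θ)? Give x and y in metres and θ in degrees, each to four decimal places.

set_pose: (x, y, θ) = (17.1900, 11.1100, 339.1000°), ρ = 2.76
turn_right(25.4°): centre at ρ to the right, rotate −25.4° → (18.2008, 10.4384, 313.7000°)
turn_left(101.9°): centre at ρ to the left, rotate +101.9° → (22.4735, 10.7860, 415.6000° ≡ 55.6000°)
turn_right(142.6°): centre at ρ to the right, rotate −142.6° → (27.5070, 9.3711, -87.0000° ≡ 273.0000°)
go_straight(2.25): x += 2.25·cos θ, y += 2.25·sin θ → (27.6248, 7.1242, 273.0000°)

(27.6248, 7.1242, 273.0000°)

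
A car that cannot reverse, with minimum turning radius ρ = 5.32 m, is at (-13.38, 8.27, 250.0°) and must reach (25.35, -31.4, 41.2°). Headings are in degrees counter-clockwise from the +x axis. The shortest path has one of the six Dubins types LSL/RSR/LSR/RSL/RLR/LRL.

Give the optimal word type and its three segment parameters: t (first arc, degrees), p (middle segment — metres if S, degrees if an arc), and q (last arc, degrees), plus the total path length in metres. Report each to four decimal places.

LSL: t = 61.7655°, p = 45.3796 m, q = 89.4345°, L = 59.4188 m

Let ψ = atan2(Δy, Δx) = atan2(-39.67, 38.73) = -45.6869° be the start→goal bearing.
Normalize: d = |goal − start| / ρ = 55.441156/5.32 = 10.421270, α = (θ_start − ψ) mod 360° = 295.6869° = 5.160711 rad, β = (θ_goal − ψ) mod 360° = 86.8869° = 1.516463 rad.
Common terms: sin α = -0.901176, cos α = 0.433454, sin β = 0.998524, cos β = 0.054307, cos(α−β) = -0.876307, d² = 108.602868. Work in radians in the unit-radius frame; every candidate has L = ρ·(t + p + q).
LSL: p² = 2 + d² − 2cos(α−β) + 2d(sin α − sin β) = 72.760903; p = √p² = 8.530000; φ = atan2(cos β − cos α, d + sin α − sin β) = -0.044463 rad; t = (φ − α) mod 2π = 1.078011 rad, q = (β − φ) mod 2π = 1.560926 rad → L = 5.32·(1.078011 + 8.530000 + 1.560926) = 5.32·11.168938 = 59.418750 m
RSR: p² = 2 + d² − 2cos(α−β) + 2d(sin β − sin α) = 151.950059; p = √p² = 12.326802; φ = atan2(cos α − cos β, d − sin α + sin β) = 0.030763 rad; t = (α − φ) mod 2π = 5.129948 rad, q = (φ − β) mod 2π = 4.797485 rad → L = 5.32·(5.129948 + 12.326802 + 4.797485) = 5.32·22.254235 = 118.392531 m
LSR: p² = d² − 2 + 2cos(α−β) + 2d(sin α + sin β) = 106.879242; p = √p² = 10.338242; φ = atan2(−cos α − cos β, d + sin α + sin β) − atan2(−2, p) = 0.144758 rad; t = (φ − α) mod 2π = 1.267233 rad, q = (φ − β) mod 2π = 4.911480 rad → L = 5.32·(1.267233 + 10.338242 + 4.911480) = 5.32·16.516955 = 87.870199 m
RSL: p² = d² − 2 + 2cos(α−β) − 2d(sin α + sin β) = 102.821266; p = √p² = 10.140082; φ = atan2(cos α + cos β, d − sin α − sin β) − atan2(2, p) = -0.147527 rad; t = (α − φ) mod 2π = 5.308237 rad, q = (β − φ) mod 2π = 1.663990 rad → L = 5.32·(5.308237 + 10.140082 + 1.663990) = 5.32·17.112310 = 91.037487 m
RLR: c = (6 − d² + 2cos(α−β) + 2d(sin α − sin β))/8 = -17.993757, |c| > 1 → infeasible
LRL: c = (6 − d² + 2cos(α−β) − 2d(sin α − sin β))/8 = -8.095113, |c| > 1 → infeasible
Shortest: LSL with L = 59.418750 m ≈ 59.4188 m
Convert LSL to answer units (arcs ×180/π): t = 1.078011·180/π = 61.7655°, p = ρ·p = 5.32·8.530000 = 45.3796 m, q = 1.560926·180/π = 89.4345°, L = 59.4188 m.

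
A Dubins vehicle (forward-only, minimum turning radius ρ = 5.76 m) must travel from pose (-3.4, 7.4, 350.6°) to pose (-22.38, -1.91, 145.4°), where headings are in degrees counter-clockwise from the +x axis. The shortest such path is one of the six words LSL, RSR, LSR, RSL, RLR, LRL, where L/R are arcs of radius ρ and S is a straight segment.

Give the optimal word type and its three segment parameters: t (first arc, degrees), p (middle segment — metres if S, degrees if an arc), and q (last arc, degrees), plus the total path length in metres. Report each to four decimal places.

RSR: t = 174.9134°, p = 14.8104 m, q = 30.2866°, L = 35.4394 m

Let ψ = atan2(Δy, Δx) = atan2(-9.31, -18.98) = -153.8713° be the start→goal bearing.
Normalize: d = |goal − start| / ρ = 21.140400/5.76 = 3.670208, α = (θ_start − ψ) mod 360° = 144.4713° = 2.521500 rad, β = (θ_goal − ψ) mod 360° = 299.2713° = 5.223269 rad.
Common terms: sin α = 0.581111, cos α = -0.813824, sin β = -0.872314, cos β = 0.488945, cos(α−β) = -0.904827, d² = 13.470429. Work in radians in the unit-radius frame; every candidate has L = ρ·(t + p + q).
LSL: p² = 2 + d² − 2cos(α−β) + 2d(sin α − sin β) = 27.948829; p = √p² = 5.286665; φ = atan2(cos β − cos α, d + sin α − sin β) = 0.248990 rad; t = (φ − α) mod 2π = 4.010676 rad, q = (β − φ) mod 2π = 4.974279 rad → L = 5.76·(4.010676 + 5.286665 + 4.974279) = 5.76·14.271620 = 82.204532 m
RSR: p² = 2 + d² − 2cos(α−β) + 2d(sin β − sin α) = 6.611337; p = √p² = 2.571252; φ = atan2(cos α − cos β, d − sin α + sin β) = -0.531315 rad; t = (α − φ) mod 2π = 3.052815 rad, q = (φ − β) mod 2π = 0.528601 rad → L = 5.76·(3.052815 + 2.571252 + 0.528601) = 5.76·6.152668 = 35.439366 m
LSR: p² = d² − 2 + 2cos(α−β) + 2d(sin α + sin β) = 7.523219; p = √p² = 2.742849; φ = atan2(−cos α − cos β, d + sin α + sin β) − atan2(−2, p) = 0.725887 rad; t = (φ − α) mod 2π = 4.487573 rad, q = (φ − β) mod 2π = 1.785803 rad → L = 5.76·(4.487573 + 2.742849 + 1.785803) = 5.76·9.016224 = 51.933452 m
RSL: p² = d² − 2 + 2cos(α−β) − 2d(sin α + sin β) = 11.798330; p = √p² = 3.434870; φ = atan2(cos α + cos β, d − sin α − sin β) − atan2(2, p) = -0.609104 rad; t = (α − φ) mod 2π = 3.130604 rad, q = (β − φ) mod 2π = 5.832373 rad → L = 5.76·(3.130604 + 3.434870 + 5.832373) = 5.76·12.397847 = 71.411596 m
RLR: c = (6 − d² + 2cos(α−β) + 2d(sin α − sin β))/8 = 0.173583; p = 2π − arccos c = 4.886856 rad; φ = atan2(cos α − cos β, d − sin α + sin β) = -0.531315 rad; t = (α − φ + p/2) mod 2π = 5.496243 rad, q = (α − β − t + p) mod 2π = 2.972029 rad → L = 5.76·(5.496243 + 4.886856 + 2.972029) = 5.76·13.355127 = 76.925530 m
LRL: c = (6 − d² + 2cos(α−β) − 2d(sin α − sin β))/8 = -2.493604, |c| > 1 → infeasible
Shortest: RSR with L = 35.439366 m ≈ 35.4394 m
Convert RSR to answer units (arcs ×180/π): t = 3.052815·180/π = 174.9134°, p = ρ·p = 5.76·2.571252 = 14.8104 m, q = 0.528601·180/π = 30.2866°, L = 35.4394 m.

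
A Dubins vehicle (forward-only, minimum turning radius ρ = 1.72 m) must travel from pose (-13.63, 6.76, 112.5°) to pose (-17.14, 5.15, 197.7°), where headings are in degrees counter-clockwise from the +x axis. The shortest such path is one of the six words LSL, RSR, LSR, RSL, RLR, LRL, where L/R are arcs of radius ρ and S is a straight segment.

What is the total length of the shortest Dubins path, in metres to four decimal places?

12.4147 m

Let ψ = atan2(Δy, Δx) = atan2(-1.61, -3.51) = -155.3596° be the start→goal bearing.
Normalize: d = |goal − start| / ρ = 3.861632/1.72 = 2.245135, α = (θ_start − ψ) mod 360° = 267.8596° = 4.675032 rad, β = (θ_goal − ψ) mod 360° = 353.0596° = 6.162052 rad.
Common terms: sin α = -0.999302, cos α = -0.037349, sin β = -0.120837, cos β = 0.992672, cos(α−β) = 0.083678, d² = 5.040630. Work in radians in the unit-radius frame; every candidate has L = ρ·(t + p + q).
LSL: p² = 2 + d² − 2cos(α−β) + 2d(sin α − sin β) = 2.928730; p = √p² = 1.711353; φ = atan2(cos β − cos α, d + sin α − sin β) = 0.645847 rad; t = (φ − α) mod 2π = 2.254001 rad, q = (β − φ) mod 2π = 5.516205 rad → L = 1.72·(2.254001 + 1.711353 + 5.516205) = 1.72·9.481559 = 16.308281 m
RSR: p² = 2 + d² − 2cos(α−β) + 2d(sin β − sin α) = 10.817819; p = √p² = 3.289045; φ = atan2(cos α − cos β, d − sin α + sin β) = -0.318526 rad; t = (α − φ) mod 2π = 4.993558 rad, q = (φ − β) mod 2π = 6.085792 rad → L = 1.72·(4.993558 + 3.289045 + 6.085792) = 1.72·14.368395 = 24.713640 m
LSR: p² = d² − 2 + 2cos(α−β) + 2d(sin α + sin β) = -1.821743 < 0 → infeasible
RSL: p² = d² − 2 + 2cos(α−β) − 2d(sin α + sin β) = 8.237714; p = √p² = 2.870142; φ = atan2(cos α + cos β, d − sin α − sin β) − atan2(2, p) = -0.331995 rad; t = (α − φ) mod 2π = 5.007026 rad, q = (β − φ) mod 2π = 0.210862 rad → L = 1.72·(5.007026 + 2.870142 + 0.210862) = 1.72·8.088030 = 13.911412 m
RLR: c = (6 − d² + 2cos(α−β) + 2d(sin α − sin β))/8 = -0.352227; p = 2π − arccos c = 4.352439 rad; φ = atan2(cos α − cos β, d − sin α + sin β) = -0.318526 rad; t = (α − φ + p/2) mod 2π = 0.886592 rad, q = (α − β − t + p) mod 2π = 1.978827 rad → L = 1.72·(0.886592 + 4.352439 + 1.978827) = 1.72·7.217858 = 12.414715 m
LRL: c = (6 − d² + 2cos(α−β) − 2d(sin α − sin β))/8 = 0.633909; p = 2π − arccos c = 5.398986 rad; φ = atan2(cos β − cos α, d + sin α − sin β) = 0.645847 rad; t = (φ − α + p/2) mod 2π = 4.953494 rad, q = (β − α − t + p) mod 2π = 1.932512 rad → L = 1.72·(4.953494 + 5.398986 + 1.932512) = 1.72·12.284992 = 21.130186 m
Shortest: RLR with L = 12.414715 m ≈ 12.4147 m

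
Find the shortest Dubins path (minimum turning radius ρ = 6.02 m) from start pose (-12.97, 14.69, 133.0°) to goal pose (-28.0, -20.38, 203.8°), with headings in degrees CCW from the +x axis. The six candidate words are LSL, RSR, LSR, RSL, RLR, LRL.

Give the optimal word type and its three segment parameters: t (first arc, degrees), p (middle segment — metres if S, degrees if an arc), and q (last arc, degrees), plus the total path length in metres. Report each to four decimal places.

Let ψ = atan2(Δy, Δx) = atan2(-35.07, -15.03) = -113.1986° be the start→goal bearing.
Normalize: d = |goal − start| / ρ = 38.155023/6.02 = 6.338044, α = (θ_start − ψ) mod 360° = 246.1986° = 4.296976 rad, β = (θ_goal − ψ) mod 360° = 316.9986° = 5.532669 rad.
Common terms: sin α = -0.914950, cos α = -0.403568, sin β = -0.682016, cos β = 0.731337, cos(α−β) = 0.328867, d² = 40.170798. Work in radians in the unit-radius frame; every candidate has L = ρ·(t + p + q).
LSL: p² = 2 + d² − 2cos(α−β) + 2d(sin α − sin β) = 38.560381; p = √p² = 6.209701; φ = atan2(cos β − cos α, d + sin α − sin β) = 0.183796 rad; t = (φ − α) mod 2π = 2.170006 rad, q = (β − φ) mod 2π = 5.348873 rad → L = 6.02·(2.170006 + 6.209701 + 5.348873) = 6.02·13.728579 = 82.646045 m
RSR: p² = 2 + d² − 2cos(α−β) + 2d(sin β − sin α) = 44.465749; p = √p² = 6.668264; φ = atan2(cos α − cos β, d − sin α + sin β) = -0.171027 rad; t = (α − φ) mod 2π = 4.468003 rad, q = (φ − β) mod 2π = 0.579489 rad → L = 6.02·(4.468003 + 6.668264 + 0.579489) = 6.02·11.715757 = 70.528854 m
LSR: p² = d² − 2 + 2cos(α−β) + 2d(sin α + sin β) = 18.585250; p = √p² = 4.311061; φ = atan2(−cos α − cos β, d + sin α + sin β) − atan2(−2, p) = 0.365348 rad; t = (φ − α) mod 2π = 2.351557 rad, q = (φ − β) mod 2π = 1.115864 rad → L = 6.02·(2.351557 + 4.311061 + 1.115864) = 6.02·7.778482 = 46.826462 m
RSL: p² = d² − 2 + 2cos(α−β) − 2d(sin α + sin β) = 59.071813; p = √p² = 7.685819; φ = atan2(cos α + cos β, d − sin α − sin β) − atan2(2, p) = -0.213290 rad; t = (α − φ) mod 2π = 4.510266 rad, q = (β − φ) mod 2π = 5.745960 rad → L = 6.02·(4.510266 + 7.685819 + 5.745960) = 6.02·17.942045 = 108.011111 m
RLR: c = (6 − d² + 2cos(α−β) + 2d(sin α − sin β))/8 = -4.558219, |c| > 1 → infeasible
LRL: c = (6 − d² + 2cos(α−β) − 2d(sin α − sin β))/8 = -3.820048, |c| > 1 → infeasible
Shortest: LSR with L = 46.826462 m ≈ 46.8265 m
Convert LSR to answer units (arcs ×180/π): t = 2.351557·180/π = 134.7343°, p = ρ·p = 6.02·4.311061 = 25.9526 m, q = 1.115864·180/π = 63.9343°, L = 46.8265 m.

LSR: t = 134.7343°, p = 25.9526 m, q = 63.9343°, L = 46.8265 m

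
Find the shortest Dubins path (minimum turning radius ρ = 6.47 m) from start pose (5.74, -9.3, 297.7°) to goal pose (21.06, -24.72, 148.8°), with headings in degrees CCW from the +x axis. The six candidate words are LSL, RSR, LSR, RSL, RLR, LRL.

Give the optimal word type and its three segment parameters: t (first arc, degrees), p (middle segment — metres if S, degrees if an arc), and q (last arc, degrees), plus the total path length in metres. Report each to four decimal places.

Let ψ = atan2(Δy, Δx) = atan2(-15.42, 15.32) = -45.1864° be the start→goal bearing.
Normalize: d = |goal − start| / ρ = 21.736577/6.47 = 3.359595, α = (θ_start − ψ) mod 360° = 342.8864° = 5.984496 rad, β = (θ_goal − ψ) mod 360° = 193.9864° = 3.385701 rad.
Common terms: sin α = -0.294267, cos α = 0.955723, sin β = -0.241691, cos β = -0.970353, cos(α−β) = -0.856267, d² = 11.286876. Work in radians in the unit-radius frame; every candidate has L = ρ·(t + p + q).
LSL: p² = 2 + d² − 2cos(α−β) + 2d(sin α − sin β) = 14.646142; p = √p² = 3.827028; φ = atan2(cos β − cos α, d + sin α − sin β) = -0.527393 rad; t = (φ − α) mod 2π = 6.054481 rad, q = (β − φ) mod 2π = 3.913094 rad → L = 6.47·(6.054481 + 3.827028 + 3.913094) = 6.47·13.794603 = 89.251083 m
RSR: p² = 2 + d² − 2cos(α−β) + 2d(sin β − sin α) = 15.352679; p = √p² = 3.918249; φ = atan2(cos α − cos β, d − sin α + sin β) = 0.513887 rad; t = (α − φ) mod 2π = 5.470610 rad, q = (φ − β) mod 2π = 3.411371 rad → L = 6.47·(5.470610 + 3.918249 + 3.411371) = 6.47·12.800230 = 82.817488 m
LSR: p² = d² − 2 + 2cos(α−β) + 2d(sin α + sin β) = 3.973134; p = √p² = 1.993272; φ = atan2(−cos α − cos β, d + sin α + sin β) − atan2(−2, p) = 0.792264 rad; t = (φ − α) mod 2π = 1.090953 rad, q = (φ − β) mod 2π = 3.689748 rad → L = 6.47·(1.090953 + 1.993272 + 3.689748) = 6.47·6.773974 = 43.827609 m
RSL: p² = d² − 2 + 2cos(α−β) − 2d(sin α + sin β) = 11.175551; p = √p² = 3.342985; φ = atan2(cos α + cos β, d − sin α − sin β) − atan2(2, p) = -0.542900 rad; t = (α − φ) mod 2π = 0.244211 rad, q = (β − φ) mod 2π = 3.928601 rad → L = 6.47·(0.244211 + 3.342985 + 3.928601) = 6.47·7.515798 = 48.627214 m
RLR: c = (6 − d² + 2cos(α−β) + 2d(sin α − sin β))/8 = -0.919085; p = 2π − arccos c = 3.546637 rad; φ = atan2(cos α − cos β, d − sin α + sin β) = 0.513887 rad; t = (α − φ + p/2) mod 2π = 0.960743 rad, q = (α − β − t + p) mod 2π = 5.184689 rad → L = 6.47·(0.960743 + 3.546637 + 5.184689) = 6.47·9.692070 = 62.707691 m
LRL: c = (6 − d² + 2cos(α−β) − 2d(sin α − sin β))/8 = -0.830768; p = 2π − arccos c = 3.731903 rad; φ = atan2(cos β − cos α, d + sin α − sin β) = -0.527393 rad; t = (φ − α + p/2) mod 2π = 1.637247 rad, q = (β − α − t + p) mod 2π = 5.779046 rad → L = 6.47·(1.637247 + 3.731903 + 5.779046) = 6.47·11.148197 = 72.128833 m
Shortest: LSR with L = 43.827609 m ≈ 43.8276 m
Convert LSR to answer units (arcs ×180/π): t = 1.090953·180/π = 62.5070°, p = ρ·p = 6.47·1.993272 = 12.8965 m, q = 3.689748·180/π = 211.4070°, L = 43.8276 m.

LSR: t = 62.5070°, p = 12.8965 m, q = 211.4070°, L = 43.8276 m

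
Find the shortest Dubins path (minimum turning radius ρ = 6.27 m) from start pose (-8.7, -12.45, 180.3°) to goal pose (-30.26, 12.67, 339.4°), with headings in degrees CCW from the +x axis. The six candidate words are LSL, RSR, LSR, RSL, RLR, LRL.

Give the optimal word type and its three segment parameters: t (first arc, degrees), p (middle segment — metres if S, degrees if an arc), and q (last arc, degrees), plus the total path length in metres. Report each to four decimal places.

RSR: t = 28.9767°, p = 27.0513 m, q = 171.9233°, L = 49.0362 m

Let ψ = atan2(Δy, Δx) = atan2(25.12, -21.56) = 130.6388° be the start→goal bearing.
Normalize: d = |goal − start| / ρ = 33.103595/6.27 = 5.279680, α = (θ_start − ψ) mod 360° = 49.6612° = 0.866751 rad, β = (θ_goal − ψ) mod 360° = 208.7612° = 3.643570 rad.
Common terms: sin α = 0.762230, cos α = 0.647307, sin β = -0.481160, cos β = -0.876633, cos(α−β) = -0.934204, d² = 27.875023. Work in radians in the unit-radius frame; every candidate has L = ρ·(t + p + q).
LSL: p² = 2 + d² − 2cos(α−β) + 2d(sin α − sin β) = 44.872827; p = √p² = 6.698718; φ = atan2(cos β − cos α, d + sin α − sin β) = -0.229507 rad; t = (φ − α) mod 2π = 5.186928 rad, q = (β − φ) mod 2π = 3.873076 rad → L = 6.27·(5.186928 + 6.698718 + 3.873076) = 6.27·15.758722 = 98.807190 m
RSR: p² = 2 + d² − 2cos(α−β) + 2d(sin β − sin α) = 18.614037; p = √p² = 4.314399; φ = atan2(cos α − cos β, d − sin α + sin β) = 0.361013 rad; t = (α − φ) mod 2π = 0.505738 rad, q = (φ − β) mod 2π = 3.000628 rad → L = 6.27·(0.505738 + 4.314399 + 3.000628) = 6.27·7.820765 = 49.036198 m
LSR: p² = d² − 2 + 2cos(α−β) + 2d(sin α + sin β) = 26.974536; p = √p² = 5.193702; φ = atan2(−cos α − cos β, d + sin α + sin β) − atan2(−2, p) = 0.408797 rad; t = (φ − α) mod 2π = 5.825232 rad, q = (φ − β) mod 2π = 3.048413 rad → L = 6.27·(5.825232 + 5.193702 + 3.048413) = 6.27·14.067346 = 88.202258 m
RSL: p² = d² − 2 + 2cos(α−β) − 2d(sin α + sin β) = 21.038693; p = √p² = 4.586795; φ = atan2(cos α + cos β, d − sin α − sin β) − atan2(2, p) = -0.457025 rad; t = (α − φ) mod 2π = 1.323776 rad, q = (β − φ) mod 2π = 4.100595 rad → L = 6.27·(1.323776 + 4.586795 + 4.100595) = 6.27·10.011167 = 62.770015 m
RLR: c = (6 − d² + 2cos(α−β) + 2d(sin α − sin β))/8 = -1.326755, |c| > 1 → infeasible
LRL: c = (6 − d² + 2cos(α−β) − 2d(sin α − sin β))/8 = -4.609103, |c| > 1 → infeasible
Shortest: RSR with L = 49.036198 m ≈ 49.0362 m
Convert RSR to answer units (arcs ×180/π): t = 0.505738·180/π = 28.9767°, p = ρ·p = 6.27·4.314399 = 27.0513 m, q = 3.000628·180/π = 171.9233°, L = 49.0362 m.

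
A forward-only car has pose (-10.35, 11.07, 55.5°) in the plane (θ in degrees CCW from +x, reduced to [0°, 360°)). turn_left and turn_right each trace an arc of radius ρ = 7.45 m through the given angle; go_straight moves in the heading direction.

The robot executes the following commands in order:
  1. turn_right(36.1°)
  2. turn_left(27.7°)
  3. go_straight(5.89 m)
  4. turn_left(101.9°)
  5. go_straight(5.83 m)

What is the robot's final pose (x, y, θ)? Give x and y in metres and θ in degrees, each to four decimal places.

set_pose: (x, y, θ) = (-10.3500, 11.0700, 55.5000°), ρ = 7.45
turn_right(36.1°): centre at ρ to the right, rotate −36.1° → (-6.6849, 13.8773, 19.4000°)
turn_left(27.7°): centre at ρ to the left, rotate +27.7° → (-3.7020, 15.8329, 47.1000°)
go_straight(5.89): x += 5.89·cos θ, y += 5.89·sin θ → (0.3074, 20.1476, 47.1000°)
turn_left(101.9°): centre at ρ to the left, rotate +101.9° → (-1.3130, 31.6049, 149.0000°)
go_straight(5.83): x += 5.83·cos θ, y += 5.83·sin θ → (-6.3103, 34.6075, 149.0000°)

(-6.3103, 34.6075, 149.0000°)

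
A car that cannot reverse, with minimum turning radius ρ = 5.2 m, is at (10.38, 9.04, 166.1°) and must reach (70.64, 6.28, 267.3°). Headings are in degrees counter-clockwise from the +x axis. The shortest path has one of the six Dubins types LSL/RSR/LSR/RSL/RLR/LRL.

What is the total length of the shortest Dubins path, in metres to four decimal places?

77.8333 m

Let ψ = atan2(Δy, Δx) = atan2(-2.76, 60.26) = -2.6224° be the start→goal bearing.
Normalize: d = |goal − start| / ρ = 60.323173/5.2 = 11.600610, α = (θ_start − ψ) mod 360° = 168.7224° = 2.944761 rad, β = (θ_goal − ψ) mod 360° = 269.9224° = 4.711035 rad.
Common terms: sin α = 0.195563, cos α = -0.980691, sin β = -0.999999, cos β = -0.001354, cos(α−β) = -0.194234, d² = 134.574157. Work in radians in the unit-radius frame; every candidate has L = ρ·(t + p + q).
LSL: p² = 2 + d² − 2cos(α−β) + 2d(sin α − sin β) = 164.701119; p = √p² = 12.833593; φ = atan2(cos β − cos α, d + sin α − sin β) = 0.076385 rad; t = (φ − α) mod 2π = 3.414809 rad, q = (β − φ) mod 2π = 4.634650 rad → L = 5.2·(3.414809 + 12.833593 + 4.634650) = 5.2·20.883052 = 108.591870 m
RSR: p² = 2 + d² − 2cos(α−β) + 2d(sin β − sin α) = 109.224132; p = √p² = 10.451035; φ = atan2(cos α − cos β, d − sin α + sin β) = -0.093845 rad; t = (α − φ) mod 2π = 3.038606 rad, q = (φ − β) mod 2π = 1.478306 rad → L = 5.2·(3.038606 + 10.451035 + 1.478306) = 5.2·14.967947 = 77.833325 m
LSR: p² = d² − 2 + 2cos(α−β) + 2d(sin α + sin β) = 113.521783; p = √p² = 10.654660; φ = atan2(−cos α − cos β, d + sin α + sin β) − atan2(−2, p) = 0.276265 rad; t = (φ − α) mod 2π = 3.614689 rad, q = (φ − β) mod 2π = 1.848415 rad → L = 5.2·(3.614689 + 10.654660 + 1.848415) = 5.2·16.117764 = 83.812374 m
RSL: p² = d² − 2 + 2cos(α−β) − 2d(sin α + sin β) = 150.849593; p = √p² = 12.282084; φ = atan2(cos α + cos β, d − sin α − sin β) − atan2(2, p) = -0.240422 rad; t = (α − φ) mod 2π = 3.185184 rad, q = (β − φ) mod 2π = 4.951457 rad → L = 5.2·(3.185184 + 12.282084 + 4.951457) = 5.2·20.418725 = 106.177369 m
RLR: c = (6 − d² + 2cos(α−β) + 2d(sin α − sin β))/8 = -12.653017, |c| > 1 → infeasible
LRL: c = (6 − d² + 2cos(α−β) − 2d(sin α − sin β))/8 = -19.587640, |c| > 1 → infeasible
Shortest: RSR with L = 77.833325 m ≈ 77.8333 m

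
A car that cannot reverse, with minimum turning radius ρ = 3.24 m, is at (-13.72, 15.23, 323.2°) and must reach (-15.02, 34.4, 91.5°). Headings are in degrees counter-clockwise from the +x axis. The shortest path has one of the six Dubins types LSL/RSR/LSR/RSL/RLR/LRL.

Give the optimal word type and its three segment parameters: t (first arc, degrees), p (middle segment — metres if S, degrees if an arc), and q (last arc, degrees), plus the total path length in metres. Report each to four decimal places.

LSR: t = 149.6956°, p = 15.3486 m, q = 21.3956°, L = 25.0236 m

Let ψ = atan2(Δy, Δx) = atan2(19.17, -1.30) = 93.8795° be the start→goal bearing.
Normalize: d = |goal − start| / ρ = 19.214029/3.24 = 5.930256, α = (θ_start − ψ) mod 360° = 229.3205° = 4.002397 rad, β = (θ_goal − ψ) mod 360° = 357.6205° = 6.241655 rad.
Common terms: sin α = -0.758367, cos α = -0.651828, sin β = -0.041519, cos β = 0.999138, cos(α−β) = -0.619779, d² = 35.167934. Work in radians in the unit-radius frame; every candidate has L = ρ·(t + p + q).
LSL: p² = 2 + d² − 2cos(α−β) + 2d(sin α − sin β) = 29.905302; p = √p² = 5.468574; φ = atan2(cos β − cos α, d + sin α − sin β) = 0.306686 rad; t = (φ − α) mod 2π = 2.587474 rad, q = (β − φ) mod 2π = 5.934969 rad → L = 3.24·(2.587474 + 5.468574 + 5.934969) = 3.24·13.991017 = 45.330894 m
RSR: p² = 2 + d² − 2cos(α−β) + 2d(sin β − sin α) = 46.909681; p = √p² = 6.849064; φ = atan2(cos α − cos β, d − sin α + sin β) = -0.243447 rad; t = (α − φ) mod 2π = 4.245845 rad, q = (φ − β) mod 2π = 6.081269 rad → L = 3.24·(4.245845 + 6.849064 + 6.081269) = 3.24·17.176177 = 55.650815 m
LSR: p² = d² − 2 + 2cos(α−β) + 2d(sin α + sin β) = 22.441319; p = √p² = 4.737227; φ = atan2(−cos α − cos β, d + sin α + sin β) − atan2(−2, p) = 0.331893 rad; t = (φ − α) mod 2π = 2.612681 rad, q = (φ − β) mod 2π = 0.373423 rad → L = 3.24·(2.612681 + 4.737227 + 0.373423) = 3.24·7.723331 = 25.023592 m
RSL: p² = d² − 2 + 2cos(α−β) − 2d(sin α + sin β) = 41.415432; p = √p² = 6.435482; φ = atan2(cos α + cos β, d − sin α − sin β) − atan2(2, p) = -0.249755 rad; t = (α − φ) mod 2π = 4.252152 rad, q = (β − φ) mod 2π = 0.208224 rad → L = 3.24·(4.252152 + 6.435482 + 0.208224) = 3.24·10.895859 = 35.302582 m
RLR: c = (6 − d² + 2cos(α−β) + 2d(sin α − sin β))/8 = -4.863710, |c| > 1 → infeasible
LRL: c = (6 − d² + 2cos(α−β) − 2d(sin α − sin β))/8 = -2.738163, |c| > 1 → infeasible
Shortest: LSR with L = 25.023592 m ≈ 25.0236 m
Convert LSR to answer units (arcs ×180/π): t = 2.612681·180/π = 149.6956°, p = ρ·p = 3.24·4.737227 = 15.3486 m, q = 0.373423·180/π = 21.3956°, L = 25.0236 m.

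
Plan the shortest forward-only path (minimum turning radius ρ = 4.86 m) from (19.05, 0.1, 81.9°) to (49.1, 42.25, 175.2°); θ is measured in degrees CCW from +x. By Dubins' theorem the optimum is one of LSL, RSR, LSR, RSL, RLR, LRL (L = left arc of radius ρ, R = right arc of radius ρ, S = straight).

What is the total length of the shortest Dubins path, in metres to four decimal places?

58.5989 m

Let ψ = atan2(Δy, Δx) = atan2(42.15, 30.05) = 54.5138° be the start→goal bearing.
Normalize: d = |goal − start| / ρ = 51.765094/4.86 = 10.651254, α = (θ_start − ψ) mod 360° = 27.3862° = 0.477980 rad, β = (θ_goal − ψ) mod 360° = 120.6862° = 2.106372 rad.
Common terms: sin α = 0.459986, cos α = 0.887926, sin β = 0.859975, cos β = -0.510336, cos(α−β) = -0.057564, d² = 113.449212. Work in radians in the unit-radius frame; every candidate has L = ρ·(t + p + q).
LSL: p² = 2 + d² − 2cos(α−β) + 2d(sin α − sin β) = 107.043570; p = √p² = 10.346186; φ = atan2(cos β − cos α, d + sin α − sin β) = -0.135562 rad; t = (φ − α) mod 2π = 5.669643 rad, q = (β − φ) mod 2π = 2.241934 rad → L = 4.86·(5.669643 + 10.346186 + 2.241934) = 4.86·18.257764 = 88.732732 m
RSR: p² = 2 + d² − 2cos(α−β) + 2d(sin β − sin α) = 124.085109; p = √p² = 11.139350; φ = atan2(cos α − cos β, d − sin α + sin β) = 0.125857 rad; t = (α − φ) mod 2π = 0.352123 rad, q = (φ − β) mod 2π = 4.302670 rad → L = 4.86·(0.352123 + 11.139350 + 4.302670) = 4.86·15.794143 = 76.759533 m
LSR: p² = d² − 2 + 2cos(α−β) + 2d(sin α + sin β) = 139.452568; p = √p² = 11.809004; φ = atan2(−cos α − cos β, d + sin α + sin β) − atan2(−2, p) = 0.136239 rad; t = (φ − α) mod 2π = 5.941445 rad, q = (φ − β) mod 2π = 4.313053 rad → L = 4.86·(5.941445 + 11.809004 + 4.313053) = 4.86·22.063502 = 107.228617 m
RSL: p² = d² − 2 + 2cos(α−β) − 2d(sin α + sin β) = 83.215599; p = √p² = 9.122258; φ = atan2(cos α + cos β, d − sin α − sin β) − atan2(2, p) = -0.175386 rad; t = (α − φ) mod 2π = 0.653366 rad, q = (β − φ) mod 2π = 2.281758 rad → L = 4.86·(0.653366 + 9.122258 + 2.281758) = 4.86·12.057382 = 58.598877 m
RLR: c = (6 − d² + 2cos(α−β) + 2d(sin α − sin β))/8 = -14.510639, |c| > 1 → infeasible
LRL: c = (6 − d² + 2cos(α−β) − 2d(sin α − sin β))/8 = -12.380446, |c| > 1 → infeasible
Shortest: RSL with L = 58.598877 m ≈ 58.5989 m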